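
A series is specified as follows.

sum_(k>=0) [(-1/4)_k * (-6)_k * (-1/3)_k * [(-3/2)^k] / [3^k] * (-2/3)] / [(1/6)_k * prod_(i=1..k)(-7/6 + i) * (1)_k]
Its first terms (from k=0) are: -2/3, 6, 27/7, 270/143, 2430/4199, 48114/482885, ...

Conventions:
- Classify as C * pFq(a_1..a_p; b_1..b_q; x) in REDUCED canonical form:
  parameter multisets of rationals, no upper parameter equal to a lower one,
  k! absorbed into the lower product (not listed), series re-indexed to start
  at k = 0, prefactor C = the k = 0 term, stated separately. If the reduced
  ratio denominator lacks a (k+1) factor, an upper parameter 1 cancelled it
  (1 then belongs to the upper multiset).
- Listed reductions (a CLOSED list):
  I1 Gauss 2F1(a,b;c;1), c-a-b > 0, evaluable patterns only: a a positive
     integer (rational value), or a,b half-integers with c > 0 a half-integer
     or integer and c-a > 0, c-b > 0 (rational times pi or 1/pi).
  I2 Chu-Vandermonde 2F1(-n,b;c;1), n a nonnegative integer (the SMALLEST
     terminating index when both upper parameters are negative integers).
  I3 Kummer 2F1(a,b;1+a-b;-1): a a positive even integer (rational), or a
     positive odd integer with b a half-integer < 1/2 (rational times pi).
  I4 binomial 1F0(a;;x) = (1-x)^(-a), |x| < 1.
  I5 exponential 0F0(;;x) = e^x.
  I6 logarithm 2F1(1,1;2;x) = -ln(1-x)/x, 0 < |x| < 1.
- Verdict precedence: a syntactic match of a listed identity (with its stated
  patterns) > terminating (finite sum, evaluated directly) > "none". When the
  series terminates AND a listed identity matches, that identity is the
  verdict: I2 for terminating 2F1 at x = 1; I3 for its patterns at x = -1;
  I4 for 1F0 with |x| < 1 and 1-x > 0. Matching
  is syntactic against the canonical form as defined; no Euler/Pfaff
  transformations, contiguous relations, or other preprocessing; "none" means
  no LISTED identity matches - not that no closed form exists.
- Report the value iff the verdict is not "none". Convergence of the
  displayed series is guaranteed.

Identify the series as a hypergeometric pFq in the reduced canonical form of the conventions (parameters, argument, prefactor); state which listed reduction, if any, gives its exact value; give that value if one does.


Canonical form: C = -2/3 times 3F2 with upper {-6, -1/3, -1/4}, lower {-1/6, 1/6}, x = -1/2. Verdict: terminating. (-6)_k vanishes past k = 6, leaving a 7-term sum, computed directly. Sum: 90748270694/7713865005.

Key observation: t_0 being -2/3, (1)_k (C = -2/3) is k! itself.
Consecutive-term ratio: r(k) = (-1/2) * (k-6) (k-1/3) (k-1/4) / [(k-1/6) (k+1/6) (k+1)] - poly over poly, x = (-1/2) from leading terms; C = -2/3 at k = 0.


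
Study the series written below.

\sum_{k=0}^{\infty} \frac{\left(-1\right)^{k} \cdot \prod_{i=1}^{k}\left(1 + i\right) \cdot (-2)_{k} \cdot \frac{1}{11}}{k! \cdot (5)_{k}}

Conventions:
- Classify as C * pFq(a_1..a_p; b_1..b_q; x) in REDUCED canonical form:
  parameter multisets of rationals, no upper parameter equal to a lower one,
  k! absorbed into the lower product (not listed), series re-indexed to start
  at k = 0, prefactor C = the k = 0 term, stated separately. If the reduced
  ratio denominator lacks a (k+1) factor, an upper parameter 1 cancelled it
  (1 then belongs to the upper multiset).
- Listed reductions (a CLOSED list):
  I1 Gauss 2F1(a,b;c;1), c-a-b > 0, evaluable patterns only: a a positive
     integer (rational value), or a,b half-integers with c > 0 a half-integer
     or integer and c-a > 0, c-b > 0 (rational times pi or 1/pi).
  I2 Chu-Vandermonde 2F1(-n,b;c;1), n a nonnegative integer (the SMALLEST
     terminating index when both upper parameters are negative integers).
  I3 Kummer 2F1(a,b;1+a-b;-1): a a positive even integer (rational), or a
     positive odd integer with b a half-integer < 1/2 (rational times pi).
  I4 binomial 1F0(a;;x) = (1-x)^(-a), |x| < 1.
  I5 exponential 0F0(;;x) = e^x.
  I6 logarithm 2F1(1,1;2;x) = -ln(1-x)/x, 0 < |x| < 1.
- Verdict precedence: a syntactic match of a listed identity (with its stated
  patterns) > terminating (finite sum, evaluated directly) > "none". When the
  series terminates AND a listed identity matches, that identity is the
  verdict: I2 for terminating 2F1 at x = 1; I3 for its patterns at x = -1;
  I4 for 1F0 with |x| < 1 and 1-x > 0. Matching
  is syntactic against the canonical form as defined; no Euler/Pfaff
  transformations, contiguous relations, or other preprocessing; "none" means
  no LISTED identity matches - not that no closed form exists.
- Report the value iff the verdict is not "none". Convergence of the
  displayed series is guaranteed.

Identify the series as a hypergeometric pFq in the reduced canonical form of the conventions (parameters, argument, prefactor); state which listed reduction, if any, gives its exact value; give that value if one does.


Key step: t_0 = \frac{1}{11} here, and the running product (C = 1/11, x = -1) telescopes to a rising factorial.
Ratio: r(k) = -1 * (k-2) (k+2) / [(k+5) (k+1)] - rational in k. x = -1; t_0 = \frac{1}{11}; negate the roots.

Prefactor \frac{1}{11}, argument -1: 2F1 with upper {-2, 2} over lower {5}. Verdict: Kummer's theorem (I3) fires (x = -1; c = 5 equals 1+a-b for upper {-2, 2}: listed pattern). Sum: \frac{2}{11}.


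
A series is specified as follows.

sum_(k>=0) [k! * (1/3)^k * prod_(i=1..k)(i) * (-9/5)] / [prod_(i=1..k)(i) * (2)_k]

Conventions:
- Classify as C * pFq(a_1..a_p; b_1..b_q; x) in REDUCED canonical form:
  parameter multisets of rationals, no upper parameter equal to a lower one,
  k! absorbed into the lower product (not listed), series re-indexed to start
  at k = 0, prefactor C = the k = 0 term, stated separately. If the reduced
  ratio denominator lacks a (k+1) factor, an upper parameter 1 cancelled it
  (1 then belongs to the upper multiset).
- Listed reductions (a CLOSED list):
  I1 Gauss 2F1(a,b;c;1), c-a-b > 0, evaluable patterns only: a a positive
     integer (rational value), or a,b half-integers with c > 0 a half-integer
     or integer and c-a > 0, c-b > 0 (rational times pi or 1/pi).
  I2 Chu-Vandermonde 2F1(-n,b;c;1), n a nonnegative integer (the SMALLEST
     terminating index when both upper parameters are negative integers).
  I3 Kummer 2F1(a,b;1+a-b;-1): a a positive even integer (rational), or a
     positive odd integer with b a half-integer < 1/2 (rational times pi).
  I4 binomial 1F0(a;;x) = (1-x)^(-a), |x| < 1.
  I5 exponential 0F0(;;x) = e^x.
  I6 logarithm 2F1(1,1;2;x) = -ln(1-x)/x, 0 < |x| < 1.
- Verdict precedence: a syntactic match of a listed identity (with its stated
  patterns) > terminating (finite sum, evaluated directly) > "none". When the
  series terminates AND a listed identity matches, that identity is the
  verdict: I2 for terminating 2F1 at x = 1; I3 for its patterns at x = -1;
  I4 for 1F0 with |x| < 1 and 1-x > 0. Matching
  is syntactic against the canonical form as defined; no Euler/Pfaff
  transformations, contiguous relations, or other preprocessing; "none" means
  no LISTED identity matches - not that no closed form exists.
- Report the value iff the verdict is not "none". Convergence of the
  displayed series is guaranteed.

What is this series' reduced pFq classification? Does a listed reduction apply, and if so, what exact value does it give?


Classification (C = -9/5): 2F1 with upper {1, 1}, lower {2}, argument x = 1/3. Verdict: the logarithmic series (I6) applies (the logarithm: parameters (1,1;2), x = 1/3). Its exact value is (27/5) * ln(2/3).

The tell: t_0 = -9/5 here, and the running product (C = -9/5, x = 1/3) telescopes to a rising factorial.
Adjacent-term ratio: r(k) = (1/3) * (k+1) (k+1) / [(k+2) (k+1)] ; factor over Q: parameters, x = (1/3), and C = -9/5.


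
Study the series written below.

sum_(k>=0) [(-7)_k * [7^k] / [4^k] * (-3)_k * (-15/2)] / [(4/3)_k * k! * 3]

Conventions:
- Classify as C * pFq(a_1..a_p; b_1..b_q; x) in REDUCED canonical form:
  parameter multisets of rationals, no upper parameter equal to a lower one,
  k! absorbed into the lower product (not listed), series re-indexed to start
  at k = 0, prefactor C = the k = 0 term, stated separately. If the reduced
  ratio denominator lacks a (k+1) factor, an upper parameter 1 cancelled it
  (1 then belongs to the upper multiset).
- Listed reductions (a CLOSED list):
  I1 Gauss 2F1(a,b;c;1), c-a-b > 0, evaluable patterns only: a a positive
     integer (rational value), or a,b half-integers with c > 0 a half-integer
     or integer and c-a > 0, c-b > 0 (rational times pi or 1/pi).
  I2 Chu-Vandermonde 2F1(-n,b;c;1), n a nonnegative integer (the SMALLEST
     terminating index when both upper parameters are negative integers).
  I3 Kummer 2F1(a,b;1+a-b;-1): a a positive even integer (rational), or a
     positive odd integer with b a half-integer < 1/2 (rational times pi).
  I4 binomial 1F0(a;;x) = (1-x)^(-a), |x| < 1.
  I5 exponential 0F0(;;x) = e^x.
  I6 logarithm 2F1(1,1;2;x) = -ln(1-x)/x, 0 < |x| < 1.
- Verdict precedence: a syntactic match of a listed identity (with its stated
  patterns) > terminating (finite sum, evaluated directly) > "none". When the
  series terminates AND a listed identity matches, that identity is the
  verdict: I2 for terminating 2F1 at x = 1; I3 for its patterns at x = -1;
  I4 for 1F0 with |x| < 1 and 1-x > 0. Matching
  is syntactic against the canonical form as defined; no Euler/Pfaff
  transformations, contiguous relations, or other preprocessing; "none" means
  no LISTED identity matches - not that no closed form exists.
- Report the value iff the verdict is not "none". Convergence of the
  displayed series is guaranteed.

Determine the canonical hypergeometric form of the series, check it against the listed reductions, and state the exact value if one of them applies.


Reduced: x = 7/4, 2F1, upper = {-7, -3}, lower = {4/3}, C = -5/2. Verdict: terminating at k = 3: the factor (-3)_k kills every later term; summing the 4 survivors is exact. Sum: -334235/512.

First insight: from the first term -5/2: the two geometric factors (C = -5/2) combine into one argument.
Adjacent-term ratio: r(k) = (7/4) * (k-7) (k-3) / [(k+4/3) (k+1)] - poly over poly, x = (7/4) from leading terms; C = -5/2 at k = 0.


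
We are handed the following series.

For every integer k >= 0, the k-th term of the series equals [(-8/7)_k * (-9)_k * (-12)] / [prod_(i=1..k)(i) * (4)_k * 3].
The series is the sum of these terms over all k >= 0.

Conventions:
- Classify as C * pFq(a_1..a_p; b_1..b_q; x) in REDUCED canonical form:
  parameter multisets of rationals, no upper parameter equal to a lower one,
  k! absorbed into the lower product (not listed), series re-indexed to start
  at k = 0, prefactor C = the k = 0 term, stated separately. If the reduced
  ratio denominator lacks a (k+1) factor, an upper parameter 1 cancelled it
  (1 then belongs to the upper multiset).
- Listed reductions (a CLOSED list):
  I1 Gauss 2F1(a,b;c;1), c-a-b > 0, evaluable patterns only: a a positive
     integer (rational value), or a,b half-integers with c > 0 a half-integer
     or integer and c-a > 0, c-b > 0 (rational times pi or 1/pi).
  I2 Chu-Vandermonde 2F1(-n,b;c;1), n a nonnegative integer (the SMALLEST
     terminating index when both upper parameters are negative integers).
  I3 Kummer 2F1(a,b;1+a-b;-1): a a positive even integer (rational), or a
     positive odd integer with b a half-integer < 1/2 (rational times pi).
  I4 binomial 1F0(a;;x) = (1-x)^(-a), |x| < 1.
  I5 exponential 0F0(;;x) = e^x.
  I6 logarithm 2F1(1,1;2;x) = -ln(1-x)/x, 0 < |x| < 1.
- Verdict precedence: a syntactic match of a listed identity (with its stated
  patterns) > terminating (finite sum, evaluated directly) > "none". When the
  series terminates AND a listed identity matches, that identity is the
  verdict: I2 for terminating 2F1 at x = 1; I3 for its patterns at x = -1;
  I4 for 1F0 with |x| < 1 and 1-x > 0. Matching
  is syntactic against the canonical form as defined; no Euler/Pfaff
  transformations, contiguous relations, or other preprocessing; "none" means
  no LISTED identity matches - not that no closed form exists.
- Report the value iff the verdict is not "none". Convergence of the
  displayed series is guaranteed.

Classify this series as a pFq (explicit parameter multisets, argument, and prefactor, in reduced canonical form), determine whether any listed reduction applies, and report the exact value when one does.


The series (x = 1) is 2F1: upper {-9, -8/7}, lower {4}, prefactor -4. Verdict: the Chu-Vandermonde identity I2 applies (terminating 2F1 at x = 1 with n = 9, b = -8/7, c = 4). Its exact value is -47175932960/3107227739.

Key step: t_0 being -4, the constant factors (C = -4, x = 1) combine into one prefactor.
Term ratio: r(k) = 1 * (k-9) (k-8/7) / [(k+4) (k+1)] - rational in k, leading ratio 1; with t_0 = -4, classification follows.


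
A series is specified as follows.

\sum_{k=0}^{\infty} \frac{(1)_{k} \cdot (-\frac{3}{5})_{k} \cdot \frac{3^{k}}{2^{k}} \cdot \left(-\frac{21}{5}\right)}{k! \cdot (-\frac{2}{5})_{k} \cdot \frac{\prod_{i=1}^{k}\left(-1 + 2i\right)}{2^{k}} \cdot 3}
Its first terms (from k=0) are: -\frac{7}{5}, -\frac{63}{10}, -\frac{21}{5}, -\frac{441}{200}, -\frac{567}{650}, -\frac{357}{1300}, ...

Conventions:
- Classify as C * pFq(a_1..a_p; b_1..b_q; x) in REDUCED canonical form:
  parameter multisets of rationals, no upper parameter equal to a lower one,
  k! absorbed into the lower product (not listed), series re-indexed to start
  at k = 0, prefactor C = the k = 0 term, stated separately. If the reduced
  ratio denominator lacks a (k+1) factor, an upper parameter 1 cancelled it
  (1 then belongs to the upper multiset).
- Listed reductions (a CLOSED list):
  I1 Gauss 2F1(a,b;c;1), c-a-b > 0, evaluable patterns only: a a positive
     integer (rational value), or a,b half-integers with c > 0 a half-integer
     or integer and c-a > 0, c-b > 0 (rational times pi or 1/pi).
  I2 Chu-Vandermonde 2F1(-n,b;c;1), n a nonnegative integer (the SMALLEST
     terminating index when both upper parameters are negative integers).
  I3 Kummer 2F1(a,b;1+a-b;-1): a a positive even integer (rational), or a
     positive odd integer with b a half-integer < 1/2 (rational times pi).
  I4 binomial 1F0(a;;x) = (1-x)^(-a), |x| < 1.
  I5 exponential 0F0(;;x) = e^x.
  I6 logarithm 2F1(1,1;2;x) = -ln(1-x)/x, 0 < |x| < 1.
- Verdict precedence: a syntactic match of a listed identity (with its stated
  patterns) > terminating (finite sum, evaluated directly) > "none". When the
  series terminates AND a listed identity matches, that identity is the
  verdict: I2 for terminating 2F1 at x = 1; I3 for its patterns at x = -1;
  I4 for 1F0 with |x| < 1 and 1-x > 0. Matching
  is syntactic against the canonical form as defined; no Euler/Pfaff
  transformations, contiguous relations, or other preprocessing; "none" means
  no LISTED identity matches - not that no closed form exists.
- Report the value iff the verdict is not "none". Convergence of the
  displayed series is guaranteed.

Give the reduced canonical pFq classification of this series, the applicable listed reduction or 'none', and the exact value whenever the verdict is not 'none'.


x = \frac{3}{2} here; the reduced form reads 2F2, upper {-\frac{3}{5}, 1}, lower {-\frac{2}{5}, \frac{1}{2}}, C = -\frac{7}{5}. Verdict: none - this 2F2 at x = \frac{3}{2} matches no listed pattern, and upper {-\frac{3}{5}, 1} holds no stopper.

Key step: from the first term -\frac{7}{5}: the two geometric factors (C = -7/5) combine into one argument.
Ratio: r(k) = \frac{3}{2} * (k-\frac{3}{5}) (k+1) / [(k-\frac{2}{5}) (k+\frac{1}{2}) (k+1)] - rational in k. x = \frac{3}{2}; t_0 = -\frac{7}{5}; negate the roots.


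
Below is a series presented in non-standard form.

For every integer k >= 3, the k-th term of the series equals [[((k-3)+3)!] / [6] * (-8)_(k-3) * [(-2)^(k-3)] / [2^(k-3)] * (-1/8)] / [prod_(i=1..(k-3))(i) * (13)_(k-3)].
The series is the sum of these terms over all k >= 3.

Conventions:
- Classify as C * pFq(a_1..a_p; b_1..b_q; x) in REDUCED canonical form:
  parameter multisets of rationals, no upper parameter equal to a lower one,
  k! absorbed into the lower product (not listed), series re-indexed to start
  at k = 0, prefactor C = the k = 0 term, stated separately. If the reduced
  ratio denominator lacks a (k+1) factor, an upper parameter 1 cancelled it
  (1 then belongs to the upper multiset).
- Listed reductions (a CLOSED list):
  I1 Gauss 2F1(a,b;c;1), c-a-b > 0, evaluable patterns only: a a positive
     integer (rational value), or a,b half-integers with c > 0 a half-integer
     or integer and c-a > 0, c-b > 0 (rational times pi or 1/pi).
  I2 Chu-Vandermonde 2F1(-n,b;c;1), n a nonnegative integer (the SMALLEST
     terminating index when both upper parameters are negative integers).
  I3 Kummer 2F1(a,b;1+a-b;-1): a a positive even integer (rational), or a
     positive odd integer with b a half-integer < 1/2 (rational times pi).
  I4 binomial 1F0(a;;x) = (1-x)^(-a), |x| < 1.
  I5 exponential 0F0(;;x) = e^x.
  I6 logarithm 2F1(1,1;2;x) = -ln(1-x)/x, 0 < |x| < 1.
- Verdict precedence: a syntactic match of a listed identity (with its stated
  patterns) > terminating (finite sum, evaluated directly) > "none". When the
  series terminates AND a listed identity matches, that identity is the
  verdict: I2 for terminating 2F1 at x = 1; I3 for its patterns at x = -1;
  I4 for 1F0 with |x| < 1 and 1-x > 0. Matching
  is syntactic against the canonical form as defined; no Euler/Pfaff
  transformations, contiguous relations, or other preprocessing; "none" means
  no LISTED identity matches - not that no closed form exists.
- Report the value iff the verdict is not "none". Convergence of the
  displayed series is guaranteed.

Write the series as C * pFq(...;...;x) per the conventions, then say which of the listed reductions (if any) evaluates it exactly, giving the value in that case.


The series (x = -1) is 2F1: upper {-8, 4}, lower {13}, prefactor -1/8. Verdict: Kummer's theorem (I3) matches (x = -1; c = 13 equals 1+a-b for upper {-8, 4}: listed pattern). Exact value: -11/8.

Key step: t_0 = -1/8 here, and the factorial ratio (C = -1/8, x = -1) (k+a-1)!/(a-1)! is a rising factorial (a)_k.
Ratio: r(k) = (-1) * (k-8) (k+4) / [(k+13) (k+1)] - rational; roots negated = parameters, x = (-1), C = -1/8.


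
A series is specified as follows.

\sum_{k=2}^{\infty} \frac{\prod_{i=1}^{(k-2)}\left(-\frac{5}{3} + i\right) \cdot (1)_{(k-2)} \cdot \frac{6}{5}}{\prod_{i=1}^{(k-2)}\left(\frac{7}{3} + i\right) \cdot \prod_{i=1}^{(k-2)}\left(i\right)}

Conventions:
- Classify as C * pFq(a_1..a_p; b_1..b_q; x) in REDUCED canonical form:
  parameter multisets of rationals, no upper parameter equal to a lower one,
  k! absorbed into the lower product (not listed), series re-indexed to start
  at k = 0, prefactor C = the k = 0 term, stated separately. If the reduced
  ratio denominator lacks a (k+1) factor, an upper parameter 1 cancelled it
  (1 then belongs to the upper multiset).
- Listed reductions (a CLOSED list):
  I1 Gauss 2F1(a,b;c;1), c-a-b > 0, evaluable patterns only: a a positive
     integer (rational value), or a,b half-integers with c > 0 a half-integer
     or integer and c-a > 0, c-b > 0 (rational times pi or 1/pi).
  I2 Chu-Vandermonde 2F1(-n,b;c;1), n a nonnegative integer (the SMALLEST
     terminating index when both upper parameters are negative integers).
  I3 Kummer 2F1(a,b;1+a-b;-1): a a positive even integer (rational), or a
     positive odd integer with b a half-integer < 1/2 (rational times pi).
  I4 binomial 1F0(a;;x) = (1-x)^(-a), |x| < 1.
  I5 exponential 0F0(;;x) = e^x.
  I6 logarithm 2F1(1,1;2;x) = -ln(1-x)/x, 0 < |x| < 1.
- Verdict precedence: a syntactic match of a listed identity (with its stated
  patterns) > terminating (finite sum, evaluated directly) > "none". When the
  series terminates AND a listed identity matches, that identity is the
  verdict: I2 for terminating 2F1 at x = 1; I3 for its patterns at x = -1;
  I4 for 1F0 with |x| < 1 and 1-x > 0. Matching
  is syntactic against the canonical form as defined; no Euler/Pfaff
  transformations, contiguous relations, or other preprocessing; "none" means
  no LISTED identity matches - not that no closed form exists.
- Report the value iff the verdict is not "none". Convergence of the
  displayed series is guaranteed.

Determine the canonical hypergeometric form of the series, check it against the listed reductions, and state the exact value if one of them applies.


Reduced: x = 1, 2F1, upper = {-\frac{2}{3}, 1}, lower = {\frac{10}{3}}, C = \frac{6}{5}. Verdict: Gauss (I1, integer-parameter pattern) applies (x = 1: the Gamma ratio telescopes since c-a-b = 3 > 0 and a = 1 in Z>0). Value: \frac{14}{15}.

Structural cue: with t_0 = \frac{6}{5}, the lower running product (C = 6/5, x = 1) is a rising factorial.
Adjacent-term ratio: r(k) = 1 * (k-\frac{2}{3}) (k+1) / [(k+\frac{10}{3}) (k+1)] - rational in k. x = 1; t_0 = \frac{6}{5}; negate the roots.


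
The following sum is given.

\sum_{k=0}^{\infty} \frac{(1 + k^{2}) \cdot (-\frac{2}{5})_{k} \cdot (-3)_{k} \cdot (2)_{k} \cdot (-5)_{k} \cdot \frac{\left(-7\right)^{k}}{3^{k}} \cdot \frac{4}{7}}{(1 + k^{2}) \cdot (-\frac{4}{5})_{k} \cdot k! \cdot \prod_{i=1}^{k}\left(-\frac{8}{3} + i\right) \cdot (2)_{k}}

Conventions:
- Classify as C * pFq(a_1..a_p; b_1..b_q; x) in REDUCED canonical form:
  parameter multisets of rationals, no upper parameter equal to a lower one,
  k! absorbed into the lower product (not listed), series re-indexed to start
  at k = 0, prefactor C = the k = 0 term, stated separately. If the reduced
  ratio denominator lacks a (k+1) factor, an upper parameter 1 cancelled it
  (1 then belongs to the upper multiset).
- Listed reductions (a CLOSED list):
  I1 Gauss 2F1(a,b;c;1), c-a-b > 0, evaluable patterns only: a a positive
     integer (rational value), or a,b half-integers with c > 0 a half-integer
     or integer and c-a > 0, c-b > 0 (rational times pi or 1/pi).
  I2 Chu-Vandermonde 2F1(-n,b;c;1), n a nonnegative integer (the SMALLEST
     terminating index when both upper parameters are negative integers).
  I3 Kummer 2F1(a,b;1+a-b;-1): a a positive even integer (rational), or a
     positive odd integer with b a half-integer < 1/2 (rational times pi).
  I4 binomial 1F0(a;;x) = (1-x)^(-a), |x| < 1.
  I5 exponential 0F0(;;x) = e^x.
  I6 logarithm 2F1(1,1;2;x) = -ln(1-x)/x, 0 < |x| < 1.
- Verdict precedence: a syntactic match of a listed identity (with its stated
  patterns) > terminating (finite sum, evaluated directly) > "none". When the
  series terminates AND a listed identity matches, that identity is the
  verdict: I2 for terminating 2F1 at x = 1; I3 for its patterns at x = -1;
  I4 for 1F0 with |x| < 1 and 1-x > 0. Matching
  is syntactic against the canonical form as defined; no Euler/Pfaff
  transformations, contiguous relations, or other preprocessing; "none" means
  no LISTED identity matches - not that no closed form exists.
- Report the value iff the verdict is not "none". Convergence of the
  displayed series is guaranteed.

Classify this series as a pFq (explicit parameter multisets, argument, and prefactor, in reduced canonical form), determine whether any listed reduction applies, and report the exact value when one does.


Reduced: x = -\frac{7}{3}, 3F2, upper = {-5, -3, -\frac{2}{5}}, lower = {-\frac{5}{3}, -\frac{4}{5}}, C = \frac{4}{7}. Verdict: terminating - upper -3 stops the sum at k = 3; the 4 terms are added exactly. Sum: -\frac{14654}{7}.

The tell: t_0 = \frac{4}{7} here, and the parameter 2 appears in both the upper and lower lists and cancels (alongside the other common factor).
Consecutive-term ratio: r(k) = -\frac{7}{3} * (k-5) (k-3) (k-\frac{2}{5}) / [(k-\frac{5}{3}) (k-\frac{4}{5}) (k+1)] - rational in k. x = -\frac{7}{3}; t_0 = \frac{4}{7}; negate the roots.


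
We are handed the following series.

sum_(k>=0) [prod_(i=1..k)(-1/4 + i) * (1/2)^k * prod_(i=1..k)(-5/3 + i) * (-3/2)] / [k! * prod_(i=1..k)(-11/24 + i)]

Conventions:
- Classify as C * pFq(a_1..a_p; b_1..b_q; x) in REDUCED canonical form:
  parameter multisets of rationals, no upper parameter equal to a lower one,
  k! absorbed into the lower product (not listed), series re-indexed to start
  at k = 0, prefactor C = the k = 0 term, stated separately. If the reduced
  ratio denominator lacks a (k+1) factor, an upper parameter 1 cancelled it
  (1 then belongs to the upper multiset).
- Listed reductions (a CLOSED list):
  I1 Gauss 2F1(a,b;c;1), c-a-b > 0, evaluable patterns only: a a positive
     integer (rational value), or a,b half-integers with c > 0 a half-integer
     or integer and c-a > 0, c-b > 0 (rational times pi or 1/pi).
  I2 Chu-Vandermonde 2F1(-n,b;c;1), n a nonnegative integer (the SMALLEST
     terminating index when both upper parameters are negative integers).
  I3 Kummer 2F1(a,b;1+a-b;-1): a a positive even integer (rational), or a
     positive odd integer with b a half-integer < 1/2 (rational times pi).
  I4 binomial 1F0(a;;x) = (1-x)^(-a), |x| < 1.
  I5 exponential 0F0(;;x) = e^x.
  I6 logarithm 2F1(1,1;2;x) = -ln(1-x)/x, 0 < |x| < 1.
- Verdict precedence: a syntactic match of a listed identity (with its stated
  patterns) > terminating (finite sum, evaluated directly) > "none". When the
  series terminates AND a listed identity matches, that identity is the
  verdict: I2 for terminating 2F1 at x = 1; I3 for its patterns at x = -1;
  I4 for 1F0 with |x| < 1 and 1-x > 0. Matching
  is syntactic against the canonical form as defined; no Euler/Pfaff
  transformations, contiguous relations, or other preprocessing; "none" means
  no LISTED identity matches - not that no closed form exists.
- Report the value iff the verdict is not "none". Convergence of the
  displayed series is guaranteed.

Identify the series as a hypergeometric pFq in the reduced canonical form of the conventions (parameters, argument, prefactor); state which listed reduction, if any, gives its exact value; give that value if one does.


The series (x = 1/2) is 2F1: upper {-2/3, 3/4}, lower {13/24}, prefactor -3/2. Verdict: none. A 2F1 with upper {-2/3, 3/4} fits none of I1-I6 at x = 1/2; the sum runs forever.

Key observation: with t_0 = -3/2, the lower running product (C = -3/2, x = 1/2) is a rising factorial.
Ratio: r(k) = (1/2) * (k-2/3) (k+3/4) / [(k+13/24) (k+1)] - rational in k, leading ratio (1/2); with t_0 = -3/2, classification follows.


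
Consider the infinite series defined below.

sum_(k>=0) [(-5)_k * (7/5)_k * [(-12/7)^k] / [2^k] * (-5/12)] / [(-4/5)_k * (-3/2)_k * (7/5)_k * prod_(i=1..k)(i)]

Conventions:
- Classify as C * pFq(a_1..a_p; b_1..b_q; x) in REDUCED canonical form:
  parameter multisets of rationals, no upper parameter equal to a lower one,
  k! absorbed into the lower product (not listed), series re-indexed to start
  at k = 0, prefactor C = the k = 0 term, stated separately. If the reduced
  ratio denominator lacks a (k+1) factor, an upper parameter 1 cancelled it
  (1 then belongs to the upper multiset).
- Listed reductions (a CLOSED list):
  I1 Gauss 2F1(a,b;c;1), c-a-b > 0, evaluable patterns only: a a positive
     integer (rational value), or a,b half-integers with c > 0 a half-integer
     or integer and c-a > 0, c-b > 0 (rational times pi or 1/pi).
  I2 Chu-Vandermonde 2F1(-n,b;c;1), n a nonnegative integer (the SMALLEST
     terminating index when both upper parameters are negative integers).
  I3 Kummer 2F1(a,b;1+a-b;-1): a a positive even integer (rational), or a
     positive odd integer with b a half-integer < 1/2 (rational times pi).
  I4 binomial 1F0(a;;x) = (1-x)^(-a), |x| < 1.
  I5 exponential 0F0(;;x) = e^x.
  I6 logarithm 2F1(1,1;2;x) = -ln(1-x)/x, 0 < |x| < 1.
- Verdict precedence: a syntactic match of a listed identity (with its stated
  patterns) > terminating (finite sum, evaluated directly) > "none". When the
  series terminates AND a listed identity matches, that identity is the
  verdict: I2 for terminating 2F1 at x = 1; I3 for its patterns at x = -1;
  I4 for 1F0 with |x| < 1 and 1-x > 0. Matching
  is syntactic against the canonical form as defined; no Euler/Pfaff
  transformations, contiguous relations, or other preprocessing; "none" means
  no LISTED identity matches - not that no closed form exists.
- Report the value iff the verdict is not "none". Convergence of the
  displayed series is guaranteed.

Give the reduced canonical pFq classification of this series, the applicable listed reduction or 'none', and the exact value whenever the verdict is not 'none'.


With C = -5/12: the canonical form is 1F2(-5; -3/2, -4/5; -6/7). Verdict: terminating - upper -5 stops the sum at k = 5; the 6 terms are added exactly. Its exact value is 3271460/50421.

First insight: t_0 = -5/12 here, and the parameter 7/5 appears in both the upper and lower lists and cancels.
Term ratio: r(k) = (-6/7) * (k-5) / [(k-3/2) (k-4/5) (k+1)] - rational in k. x = (-6/7); t_0 = -5/12; negate the roots.


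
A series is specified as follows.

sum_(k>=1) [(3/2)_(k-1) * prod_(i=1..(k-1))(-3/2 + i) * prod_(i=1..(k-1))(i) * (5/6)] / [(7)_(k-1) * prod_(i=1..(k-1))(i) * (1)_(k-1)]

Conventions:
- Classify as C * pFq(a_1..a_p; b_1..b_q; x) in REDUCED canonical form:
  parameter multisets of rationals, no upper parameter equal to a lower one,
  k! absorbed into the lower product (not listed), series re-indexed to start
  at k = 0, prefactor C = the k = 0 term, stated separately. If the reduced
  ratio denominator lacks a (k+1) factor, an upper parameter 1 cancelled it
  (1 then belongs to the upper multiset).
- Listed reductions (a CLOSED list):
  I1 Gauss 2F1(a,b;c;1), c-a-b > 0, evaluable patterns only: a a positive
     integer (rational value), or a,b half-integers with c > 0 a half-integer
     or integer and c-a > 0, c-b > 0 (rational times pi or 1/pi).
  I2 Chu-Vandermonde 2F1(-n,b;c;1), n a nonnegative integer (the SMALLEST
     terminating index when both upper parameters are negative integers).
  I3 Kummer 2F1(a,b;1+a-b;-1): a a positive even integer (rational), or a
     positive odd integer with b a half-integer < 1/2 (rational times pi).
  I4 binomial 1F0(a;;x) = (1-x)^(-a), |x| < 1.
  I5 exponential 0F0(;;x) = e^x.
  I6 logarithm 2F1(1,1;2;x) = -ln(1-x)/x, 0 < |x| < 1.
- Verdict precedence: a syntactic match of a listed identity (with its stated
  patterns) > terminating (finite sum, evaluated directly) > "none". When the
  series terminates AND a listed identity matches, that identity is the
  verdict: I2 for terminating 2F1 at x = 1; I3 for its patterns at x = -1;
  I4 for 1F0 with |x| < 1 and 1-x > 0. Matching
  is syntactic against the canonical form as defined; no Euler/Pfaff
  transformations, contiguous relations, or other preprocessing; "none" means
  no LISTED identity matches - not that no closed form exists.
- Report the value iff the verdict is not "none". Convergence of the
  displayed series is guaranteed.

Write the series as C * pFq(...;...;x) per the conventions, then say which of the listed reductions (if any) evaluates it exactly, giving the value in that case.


Classification (C = 5/6): 2F1 with upper {-1/2, 3/2}, lower {7}, argument x = 1. Verdict: the half-integer Gauss pattern (I1) matches (x = 1; upper {-1/2, 3/2} half-integers, c = 7 in the evaluable pattern). Exact value: (1310720/567567) / pi.

Key observation: from the first term 5/6: the product of the first k integers (C = 5/6, x = 1) is k!.
Term ratio: r(k) = 1 * (k-1/2) (k+3/2) / [(k+7) (k+1)] - rational in k. x = 1; t_0 = 5/6; negate the roots.


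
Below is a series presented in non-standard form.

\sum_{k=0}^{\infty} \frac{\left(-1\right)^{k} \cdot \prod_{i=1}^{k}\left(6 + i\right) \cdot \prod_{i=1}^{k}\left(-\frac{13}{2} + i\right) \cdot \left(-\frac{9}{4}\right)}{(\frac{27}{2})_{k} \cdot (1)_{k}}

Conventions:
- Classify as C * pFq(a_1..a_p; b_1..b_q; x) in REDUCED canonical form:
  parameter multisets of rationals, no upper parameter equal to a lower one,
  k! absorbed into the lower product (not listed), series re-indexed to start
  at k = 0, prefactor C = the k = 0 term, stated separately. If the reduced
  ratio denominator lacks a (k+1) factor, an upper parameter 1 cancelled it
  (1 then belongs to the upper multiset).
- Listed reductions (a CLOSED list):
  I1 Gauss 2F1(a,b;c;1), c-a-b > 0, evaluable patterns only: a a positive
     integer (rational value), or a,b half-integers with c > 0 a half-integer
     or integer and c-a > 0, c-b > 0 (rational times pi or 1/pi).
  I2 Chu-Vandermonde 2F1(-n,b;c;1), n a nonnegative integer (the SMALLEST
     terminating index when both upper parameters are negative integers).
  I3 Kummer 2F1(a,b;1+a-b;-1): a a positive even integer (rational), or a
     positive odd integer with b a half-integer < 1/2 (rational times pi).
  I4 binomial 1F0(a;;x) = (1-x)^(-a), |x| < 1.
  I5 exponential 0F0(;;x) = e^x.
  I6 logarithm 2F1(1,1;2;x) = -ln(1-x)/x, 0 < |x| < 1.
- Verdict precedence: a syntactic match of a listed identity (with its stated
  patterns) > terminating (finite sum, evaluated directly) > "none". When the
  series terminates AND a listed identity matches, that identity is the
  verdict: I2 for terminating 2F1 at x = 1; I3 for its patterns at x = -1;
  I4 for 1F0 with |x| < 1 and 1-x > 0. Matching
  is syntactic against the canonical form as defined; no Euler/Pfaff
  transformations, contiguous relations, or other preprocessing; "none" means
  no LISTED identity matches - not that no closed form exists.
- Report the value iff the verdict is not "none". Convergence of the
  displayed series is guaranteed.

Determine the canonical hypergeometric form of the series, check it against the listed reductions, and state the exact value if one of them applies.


Key observation: t_0 = -\frac{9}{4} here, and (1)_k (C = -9/4, x = -1) is k! itself.
Consecutive-term ratio: r(k) = -1 * (k-\frac{11}{2}) (k+7) / [(k+\frac{27}{2}) (k+1)] ; factor over Q: parameters, x = -1, and C = -\frac{9}{4}.

At argument -1: a 2F1 with upper {-\frac{11}{2}, 7}, lower {\frac{27}{2}}, scaled by C = -\frac{9}{4}. Verdict: the Kummer evaluation I3 fires (x = -1; c = \frac{27}{2} equals 1+a-b for upper {-\frac{11}{2}, 7}: listed pattern). Hence: \left(-\frac{8365982625}{1073741824}\right) \cdot \pi.


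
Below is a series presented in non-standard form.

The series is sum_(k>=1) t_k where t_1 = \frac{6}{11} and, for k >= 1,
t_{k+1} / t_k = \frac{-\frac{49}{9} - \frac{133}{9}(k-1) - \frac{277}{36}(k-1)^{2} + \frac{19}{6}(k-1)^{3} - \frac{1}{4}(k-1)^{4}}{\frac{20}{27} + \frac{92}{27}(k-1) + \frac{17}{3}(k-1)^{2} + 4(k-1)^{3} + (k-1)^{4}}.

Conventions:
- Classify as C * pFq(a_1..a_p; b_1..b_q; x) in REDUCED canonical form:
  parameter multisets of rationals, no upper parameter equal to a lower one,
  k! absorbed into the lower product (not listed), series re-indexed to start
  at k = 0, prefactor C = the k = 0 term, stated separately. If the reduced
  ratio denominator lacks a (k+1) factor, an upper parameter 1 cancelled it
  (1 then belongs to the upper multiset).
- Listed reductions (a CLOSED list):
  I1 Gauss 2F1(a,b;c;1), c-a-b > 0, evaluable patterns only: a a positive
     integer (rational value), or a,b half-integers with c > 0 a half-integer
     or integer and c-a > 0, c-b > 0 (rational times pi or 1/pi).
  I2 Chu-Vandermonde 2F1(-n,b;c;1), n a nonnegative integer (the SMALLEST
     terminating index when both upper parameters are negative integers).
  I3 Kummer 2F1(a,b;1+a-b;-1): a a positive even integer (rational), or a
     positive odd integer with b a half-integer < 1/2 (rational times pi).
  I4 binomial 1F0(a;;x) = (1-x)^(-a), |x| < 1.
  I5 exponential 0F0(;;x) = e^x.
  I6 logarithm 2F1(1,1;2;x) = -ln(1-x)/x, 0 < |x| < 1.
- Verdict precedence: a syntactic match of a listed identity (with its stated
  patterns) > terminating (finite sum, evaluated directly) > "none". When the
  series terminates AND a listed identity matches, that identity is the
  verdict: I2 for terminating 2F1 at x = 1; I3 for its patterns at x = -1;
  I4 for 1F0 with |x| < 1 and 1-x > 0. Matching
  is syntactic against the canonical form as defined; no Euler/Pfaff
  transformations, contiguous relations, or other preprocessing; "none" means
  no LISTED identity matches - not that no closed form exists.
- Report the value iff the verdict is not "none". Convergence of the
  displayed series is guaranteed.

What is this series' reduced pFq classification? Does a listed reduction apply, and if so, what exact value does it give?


Classification (C = \frac{6}{11}): 2F1 with upper {-7, -7}, lower {\frac{5}{3}}, argument x = -\frac{1}{4}. Verdict: terminating - upper parameter -7 makes this a finite sum (last index 7), evaluated exactly. Its exact value is \frac{1687325187}{7751434240}.

Structural cue: t_0 = \frac{6}{11} here, and cancel k + 2/3 from the displayed ratio first; then C = 6/11, x = -1/4.
Consecutive-term ratio: r(k) = -\frac{1}{4} * (k-7) (k-7) / [(k+\frac{5}{3}) (k+1)] - poly over poly, x = -\frac{1}{4} from leading terms; C = \frac{6}{11} at k = 0.


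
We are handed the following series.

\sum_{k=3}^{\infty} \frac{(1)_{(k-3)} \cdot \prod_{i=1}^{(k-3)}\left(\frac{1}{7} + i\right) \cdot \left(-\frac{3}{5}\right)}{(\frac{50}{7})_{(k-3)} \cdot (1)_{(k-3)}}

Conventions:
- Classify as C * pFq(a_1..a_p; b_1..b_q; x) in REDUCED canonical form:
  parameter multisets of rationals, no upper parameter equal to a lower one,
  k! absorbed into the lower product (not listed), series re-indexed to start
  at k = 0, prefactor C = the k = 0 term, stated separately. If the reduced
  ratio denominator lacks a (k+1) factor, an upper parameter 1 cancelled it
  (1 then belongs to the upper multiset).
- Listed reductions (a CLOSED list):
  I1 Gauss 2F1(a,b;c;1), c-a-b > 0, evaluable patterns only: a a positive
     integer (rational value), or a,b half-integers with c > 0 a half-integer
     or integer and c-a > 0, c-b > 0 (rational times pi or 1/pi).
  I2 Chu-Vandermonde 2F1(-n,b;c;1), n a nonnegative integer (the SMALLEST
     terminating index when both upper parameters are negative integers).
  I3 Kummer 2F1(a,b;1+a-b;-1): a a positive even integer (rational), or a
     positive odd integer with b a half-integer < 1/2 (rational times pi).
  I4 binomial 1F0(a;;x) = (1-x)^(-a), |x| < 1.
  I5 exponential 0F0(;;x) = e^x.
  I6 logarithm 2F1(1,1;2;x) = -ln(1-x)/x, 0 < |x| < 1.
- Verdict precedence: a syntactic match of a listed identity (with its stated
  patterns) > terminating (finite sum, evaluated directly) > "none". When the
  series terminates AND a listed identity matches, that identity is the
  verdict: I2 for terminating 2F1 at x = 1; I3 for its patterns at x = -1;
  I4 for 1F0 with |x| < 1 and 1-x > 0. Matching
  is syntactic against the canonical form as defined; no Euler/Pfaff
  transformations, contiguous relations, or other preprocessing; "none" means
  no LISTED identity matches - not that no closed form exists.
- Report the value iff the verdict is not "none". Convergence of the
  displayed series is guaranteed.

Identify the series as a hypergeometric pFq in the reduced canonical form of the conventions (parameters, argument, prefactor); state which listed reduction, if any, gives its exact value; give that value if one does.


Classification (C = -\frac{3}{5}): 2F1 with upper {1, \frac{8}{7}}, lower {\frac{50}{7}}, argument x = 1. Verdict: the Gauss summation I1 fires (x = 1: the Gamma ratio telescopes since c-a-b = 5 > 0 and a = 1 in Z>0). Sum: -\frac{129}{175}.

Key observation: from the first term -\frac{3}{5}: the running product (C = -3/5) telescopes to a rising factorial.
Adjacent-term ratio: r(k) = 1 * (k+1) (k+\frac{8}{7}) / [(k+\frac{50}{7}) (k+1)] - rational in k, leading ratio 1; with t_0 = -\frac{3}{5}, classification follows.


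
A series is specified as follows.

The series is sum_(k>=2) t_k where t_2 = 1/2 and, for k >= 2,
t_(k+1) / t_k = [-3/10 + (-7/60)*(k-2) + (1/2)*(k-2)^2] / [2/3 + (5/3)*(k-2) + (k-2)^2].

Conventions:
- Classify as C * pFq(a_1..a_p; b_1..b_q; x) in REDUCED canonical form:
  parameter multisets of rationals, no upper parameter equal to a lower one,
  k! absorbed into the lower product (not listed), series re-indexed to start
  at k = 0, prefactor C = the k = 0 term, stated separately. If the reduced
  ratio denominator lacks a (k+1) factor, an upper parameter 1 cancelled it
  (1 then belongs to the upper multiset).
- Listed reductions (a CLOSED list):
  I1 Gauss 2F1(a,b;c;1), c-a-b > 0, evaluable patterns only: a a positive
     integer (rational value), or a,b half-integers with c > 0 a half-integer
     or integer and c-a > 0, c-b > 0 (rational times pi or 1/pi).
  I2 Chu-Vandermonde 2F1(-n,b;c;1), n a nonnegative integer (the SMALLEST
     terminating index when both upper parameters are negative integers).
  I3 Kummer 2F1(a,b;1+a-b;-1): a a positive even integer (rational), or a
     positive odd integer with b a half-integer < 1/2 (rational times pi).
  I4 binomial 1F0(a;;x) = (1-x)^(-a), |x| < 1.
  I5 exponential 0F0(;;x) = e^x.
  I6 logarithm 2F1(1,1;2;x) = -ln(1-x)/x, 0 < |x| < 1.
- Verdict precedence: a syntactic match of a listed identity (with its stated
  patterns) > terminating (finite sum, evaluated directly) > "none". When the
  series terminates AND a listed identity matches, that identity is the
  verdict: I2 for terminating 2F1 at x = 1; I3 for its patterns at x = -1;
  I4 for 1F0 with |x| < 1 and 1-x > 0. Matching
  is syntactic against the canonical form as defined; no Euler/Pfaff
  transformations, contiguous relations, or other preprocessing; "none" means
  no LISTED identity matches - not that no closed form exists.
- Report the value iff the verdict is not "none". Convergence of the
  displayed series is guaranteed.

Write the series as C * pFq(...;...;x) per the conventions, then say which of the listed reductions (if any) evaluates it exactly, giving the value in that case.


Reduced: x = 1/2, 1F0, upper = {-9/10}, lower = {-}, C = 1/2. Verdict (x = 1/2): binomial (I4) applies (the 1F0 binomial series: exponent 9/10, x = 1/2). Value: (1/2) * (1/2)^(9/10).

The tell: with t_0 = 1/2, cancel k + 2/3 from the displayed ratio first; then C = 1/2, x = 1/2.
Adjacent-term ratio: r(k) = (1/2) * (k-9/10) / [(k+1)] - rational; roots negated = parameters, x = (1/2), C = 1/2.
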